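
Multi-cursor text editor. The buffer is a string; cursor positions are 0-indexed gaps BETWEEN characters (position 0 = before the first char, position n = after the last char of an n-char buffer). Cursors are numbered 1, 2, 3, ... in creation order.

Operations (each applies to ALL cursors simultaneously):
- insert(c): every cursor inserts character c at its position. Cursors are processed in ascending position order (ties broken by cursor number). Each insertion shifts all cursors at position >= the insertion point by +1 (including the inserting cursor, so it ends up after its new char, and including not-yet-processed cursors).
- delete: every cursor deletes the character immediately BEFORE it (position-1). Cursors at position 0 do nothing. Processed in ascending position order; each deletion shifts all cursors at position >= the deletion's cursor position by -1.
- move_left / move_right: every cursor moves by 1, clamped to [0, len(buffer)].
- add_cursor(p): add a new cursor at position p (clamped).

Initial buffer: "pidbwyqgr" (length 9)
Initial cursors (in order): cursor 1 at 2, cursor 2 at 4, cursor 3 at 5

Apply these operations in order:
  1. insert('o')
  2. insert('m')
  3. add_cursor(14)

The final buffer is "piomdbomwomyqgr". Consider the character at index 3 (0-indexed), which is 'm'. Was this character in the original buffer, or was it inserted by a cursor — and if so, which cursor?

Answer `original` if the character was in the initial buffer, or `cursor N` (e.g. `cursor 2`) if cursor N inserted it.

After op 1 (insert('o')): buffer="piodbowoyqgr" (len 12), cursors c1@3 c2@6 c3@8, authorship ..1..2.3....
After op 2 (insert('m')): buffer="piomdbomwomyqgr" (len 15), cursors c1@4 c2@8 c3@11, authorship ..11..22.33....
After op 3 (add_cursor(14)): buffer="piomdbomwomyqgr" (len 15), cursors c1@4 c2@8 c3@11 c4@14, authorship ..11..22.33....
Authorship (.=original, N=cursor N): . . 1 1 . . 2 2 . 3 3 . . . .
Index 3: author = 1

Answer: cursor 1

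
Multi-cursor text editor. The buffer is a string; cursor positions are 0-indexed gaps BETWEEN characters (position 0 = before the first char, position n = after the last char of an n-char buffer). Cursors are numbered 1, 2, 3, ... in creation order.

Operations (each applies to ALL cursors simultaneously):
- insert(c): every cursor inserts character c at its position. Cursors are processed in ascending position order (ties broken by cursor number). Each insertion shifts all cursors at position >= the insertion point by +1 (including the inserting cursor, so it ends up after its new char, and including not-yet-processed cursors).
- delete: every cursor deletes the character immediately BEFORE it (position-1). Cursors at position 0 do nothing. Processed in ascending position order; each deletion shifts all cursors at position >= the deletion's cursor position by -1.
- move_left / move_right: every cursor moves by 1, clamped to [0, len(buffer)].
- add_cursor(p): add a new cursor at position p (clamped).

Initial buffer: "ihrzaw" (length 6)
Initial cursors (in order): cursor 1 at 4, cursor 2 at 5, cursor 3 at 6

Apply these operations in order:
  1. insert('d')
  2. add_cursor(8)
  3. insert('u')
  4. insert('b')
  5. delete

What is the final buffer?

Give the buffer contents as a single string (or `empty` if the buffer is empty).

Answer: ihrzduaduwudu

Derivation:
After op 1 (insert('d')): buffer="ihrzdadwd" (len 9), cursors c1@5 c2@7 c3@9, authorship ....1.2.3
After op 2 (add_cursor(8)): buffer="ihrzdadwd" (len 9), cursors c1@5 c2@7 c4@8 c3@9, authorship ....1.2.3
After op 3 (insert('u')): buffer="ihrzduaduwudu" (len 13), cursors c1@6 c2@9 c4@11 c3@13, authorship ....11.22.433
After op 4 (insert('b')): buffer="ihrzdubadubwubdub" (len 17), cursors c1@7 c2@11 c4@14 c3@17, authorship ....111.222.44333
After op 5 (delete): buffer="ihrzduaduwudu" (len 13), cursors c1@6 c2@9 c4@11 c3@13, authorship ....11.22.433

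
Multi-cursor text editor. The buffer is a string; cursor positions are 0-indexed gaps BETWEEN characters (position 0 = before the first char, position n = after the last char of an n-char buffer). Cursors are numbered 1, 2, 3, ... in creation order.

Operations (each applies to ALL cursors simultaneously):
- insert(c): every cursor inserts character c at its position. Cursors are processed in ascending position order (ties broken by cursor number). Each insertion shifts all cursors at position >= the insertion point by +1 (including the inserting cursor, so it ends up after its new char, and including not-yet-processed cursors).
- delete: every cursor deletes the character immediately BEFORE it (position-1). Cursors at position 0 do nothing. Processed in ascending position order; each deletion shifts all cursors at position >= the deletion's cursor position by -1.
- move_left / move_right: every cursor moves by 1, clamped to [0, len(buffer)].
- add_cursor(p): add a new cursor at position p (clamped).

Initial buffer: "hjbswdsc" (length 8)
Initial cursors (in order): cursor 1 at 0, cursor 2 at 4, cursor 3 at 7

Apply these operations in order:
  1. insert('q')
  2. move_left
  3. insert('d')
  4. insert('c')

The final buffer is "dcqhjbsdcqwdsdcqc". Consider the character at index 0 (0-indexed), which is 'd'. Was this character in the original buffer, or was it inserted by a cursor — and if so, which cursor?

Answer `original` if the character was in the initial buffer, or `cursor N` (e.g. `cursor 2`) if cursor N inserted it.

Answer: cursor 1

Derivation:
After op 1 (insert('q')): buffer="qhjbsqwdsqc" (len 11), cursors c1@1 c2@6 c3@10, authorship 1....2...3.
After op 2 (move_left): buffer="qhjbsqwdsqc" (len 11), cursors c1@0 c2@5 c3@9, authorship 1....2...3.
After op 3 (insert('d')): buffer="dqhjbsdqwdsdqc" (len 14), cursors c1@1 c2@7 c3@12, authorship 11....22...33.
After op 4 (insert('c')): buffer="dcqhjbsdcqwdsdcqc" (len 17), cursors c1@2 c2@9 c3@15, authorship 111....222...333.
Authorship (.=original, N=cursor N): 1 1 1 . . . . 2 2 2 . . . 3 3 3 .
Index 0: author = 1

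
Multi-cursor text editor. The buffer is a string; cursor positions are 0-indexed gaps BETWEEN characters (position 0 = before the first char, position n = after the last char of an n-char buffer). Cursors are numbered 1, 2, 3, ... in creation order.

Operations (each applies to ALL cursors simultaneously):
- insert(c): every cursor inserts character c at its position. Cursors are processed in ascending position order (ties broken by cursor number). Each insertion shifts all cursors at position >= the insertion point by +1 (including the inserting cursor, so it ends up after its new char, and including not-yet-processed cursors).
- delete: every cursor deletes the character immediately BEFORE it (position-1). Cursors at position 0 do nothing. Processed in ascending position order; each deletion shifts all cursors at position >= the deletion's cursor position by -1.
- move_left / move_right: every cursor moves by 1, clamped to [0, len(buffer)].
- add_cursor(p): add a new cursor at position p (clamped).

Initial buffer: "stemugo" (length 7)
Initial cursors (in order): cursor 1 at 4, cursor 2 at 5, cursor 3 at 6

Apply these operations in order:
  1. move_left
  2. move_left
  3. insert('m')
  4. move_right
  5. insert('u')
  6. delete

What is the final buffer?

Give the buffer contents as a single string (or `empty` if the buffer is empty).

After op 1 (move_left): buffer="stemugo" (len 7), cursors c1@3 c2@4 c3@5, authorship .......
After op 2 (move_left): buffer="stemugo" (len 7), cursors c1@2 c2@3 c3@4, authorship .......
After op 3 (insert('m')): buffer="stmemmmugo" (len 10), cursors c1@3 c2@5 c3@7, authorship ..1.2.3...
After op 4 (move_right): buffer="stmemmmugo" (len 10), cursors c1@4 c2@6 c3@8, authorship ..1.2.3...
After op 5 (insert('u')): buffer="stmeummumuugo" (len 13), cursors c1@5 c2@8 c3@11, authorship ..1.12.23.3..
After op 6 (delete): buffer="stmemmmugo" (len 10), cursors c1@4 c2@6 c3@8, authorship ..1.2.3...

Answer: stmemmmugo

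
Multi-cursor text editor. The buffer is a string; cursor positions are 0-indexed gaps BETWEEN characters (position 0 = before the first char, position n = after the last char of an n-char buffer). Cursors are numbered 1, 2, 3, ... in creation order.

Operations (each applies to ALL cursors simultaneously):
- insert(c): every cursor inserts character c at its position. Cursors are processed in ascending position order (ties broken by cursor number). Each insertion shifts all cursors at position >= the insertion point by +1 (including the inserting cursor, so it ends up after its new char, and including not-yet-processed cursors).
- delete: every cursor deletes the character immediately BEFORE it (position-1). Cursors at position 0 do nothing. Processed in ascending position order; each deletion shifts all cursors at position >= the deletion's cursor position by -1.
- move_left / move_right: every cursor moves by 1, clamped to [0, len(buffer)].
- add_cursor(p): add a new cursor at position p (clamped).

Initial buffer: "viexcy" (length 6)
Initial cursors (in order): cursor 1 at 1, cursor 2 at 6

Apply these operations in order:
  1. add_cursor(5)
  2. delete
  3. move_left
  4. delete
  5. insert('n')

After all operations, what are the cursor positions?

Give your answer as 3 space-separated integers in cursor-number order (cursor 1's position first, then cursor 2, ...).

After op 1 (add_cursor(5)): buffer="viexcy" (len 6), cursors c1@1 c3@5 c2@6, authorship ......
After op 2 (delete): buffer="iex" (len 3), cursors c1@0 c2@3 c3@3, authorship ...
After op 3 (move_left): buffer="iex" (len 3), cursors c1@0 c2@2 c3@2, authorship ...
After op 4 (delete): buffer="x" (len 1), cursors c1@0 c2@0 c3@0, authorship .
After op 5 (insert('n')): buffer="nnnx" (len 4), cursors c1@3 c2@3 c3@3, authorship 123.

Answer: 3 3 3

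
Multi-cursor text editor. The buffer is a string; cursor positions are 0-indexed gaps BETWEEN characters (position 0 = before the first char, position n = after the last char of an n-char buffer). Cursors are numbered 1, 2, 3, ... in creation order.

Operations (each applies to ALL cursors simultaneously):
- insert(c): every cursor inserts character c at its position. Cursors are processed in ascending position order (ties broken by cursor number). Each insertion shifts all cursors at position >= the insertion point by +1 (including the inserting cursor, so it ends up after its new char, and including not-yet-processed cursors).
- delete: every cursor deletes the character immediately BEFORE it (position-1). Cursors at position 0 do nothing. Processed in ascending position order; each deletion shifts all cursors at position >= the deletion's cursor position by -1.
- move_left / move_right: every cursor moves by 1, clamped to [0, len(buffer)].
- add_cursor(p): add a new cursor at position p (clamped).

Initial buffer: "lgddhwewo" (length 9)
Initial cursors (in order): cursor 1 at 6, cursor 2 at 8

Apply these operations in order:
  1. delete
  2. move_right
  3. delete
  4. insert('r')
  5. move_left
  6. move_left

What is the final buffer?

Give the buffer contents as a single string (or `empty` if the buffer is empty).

Answer: lgddhrr

Derivation:
After op 1 (delete): buffer="lgddheo" (len 7), cursors c1@5 c2@6, authorship .......
After op 2 (move_right): buffer="lgddheo" (len 7), cursors c1@6 c2@7, authorship .......
After op 3 (delete): buffer="lgddh" (len 5), cursors c1@5 c2@5, authorship .....
After op 4 (insert('r')): buffer="lgddhrr" (len 7), cursors c1@7 c2@7, authorship .....12
After op 5 (move_left): buffer="lgddhrr" (len 7), cursors c1@6 c2@6, authorship .....12
After op 6 (move_left): buffer="lgddhrr" (len 7), cursors c1@5 c2@5, authorship .....12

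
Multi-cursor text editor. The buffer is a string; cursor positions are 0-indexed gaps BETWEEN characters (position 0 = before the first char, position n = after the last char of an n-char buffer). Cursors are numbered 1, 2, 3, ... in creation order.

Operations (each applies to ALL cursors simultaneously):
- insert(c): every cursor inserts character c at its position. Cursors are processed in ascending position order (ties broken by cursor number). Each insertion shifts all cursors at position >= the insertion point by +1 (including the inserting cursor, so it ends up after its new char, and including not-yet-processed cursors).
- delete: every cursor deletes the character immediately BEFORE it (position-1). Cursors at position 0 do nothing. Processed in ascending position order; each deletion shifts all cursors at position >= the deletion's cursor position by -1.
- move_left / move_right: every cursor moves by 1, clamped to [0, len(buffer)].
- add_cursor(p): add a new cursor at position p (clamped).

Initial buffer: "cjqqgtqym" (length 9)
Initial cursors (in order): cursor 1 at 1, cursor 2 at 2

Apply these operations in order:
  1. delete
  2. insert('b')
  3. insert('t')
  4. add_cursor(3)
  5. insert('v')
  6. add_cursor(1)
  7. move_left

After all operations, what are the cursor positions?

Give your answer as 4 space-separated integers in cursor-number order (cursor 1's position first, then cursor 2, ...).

After op 1 (delete): buffer="qqgtqym" (len 7), cursors c1@0 c2@0, authorship .......
After op 2 (insert('b')): buffer="bbqqgtqym" (len 9), cursors c1@2 c2@2, authorship 12.......
After op 3 (insert('t')): buffer="bbttqqgtqym" (len 11), cursors c1@4 c2@4, authorship 1212.......
After op 4 (add_cursor(3)): buffer="bbttqqgtqym" (len 11), cursors c3@3 c1@4 c2@4, authorship 1212.......
After op 5 (insert('v')): buffer="bbtvtvvqqgtqym" (len 14), cursors c3@4 c1@7 c2@7, authorship 1213212.......
After op 6 (add_cursor(1)): buffer="bbtvtvvqqgtqym" (len 14), cursors c4@1 c3@4 c1@7 c2@7, authorship 1213212.......
After op 7 (move_left): buffer="bbtvtvvqqgtqym" (len 14), cursors c4@0 c3@3 c1@6 c2@6, authorship 1213212.......

Answer: 6 6 3 0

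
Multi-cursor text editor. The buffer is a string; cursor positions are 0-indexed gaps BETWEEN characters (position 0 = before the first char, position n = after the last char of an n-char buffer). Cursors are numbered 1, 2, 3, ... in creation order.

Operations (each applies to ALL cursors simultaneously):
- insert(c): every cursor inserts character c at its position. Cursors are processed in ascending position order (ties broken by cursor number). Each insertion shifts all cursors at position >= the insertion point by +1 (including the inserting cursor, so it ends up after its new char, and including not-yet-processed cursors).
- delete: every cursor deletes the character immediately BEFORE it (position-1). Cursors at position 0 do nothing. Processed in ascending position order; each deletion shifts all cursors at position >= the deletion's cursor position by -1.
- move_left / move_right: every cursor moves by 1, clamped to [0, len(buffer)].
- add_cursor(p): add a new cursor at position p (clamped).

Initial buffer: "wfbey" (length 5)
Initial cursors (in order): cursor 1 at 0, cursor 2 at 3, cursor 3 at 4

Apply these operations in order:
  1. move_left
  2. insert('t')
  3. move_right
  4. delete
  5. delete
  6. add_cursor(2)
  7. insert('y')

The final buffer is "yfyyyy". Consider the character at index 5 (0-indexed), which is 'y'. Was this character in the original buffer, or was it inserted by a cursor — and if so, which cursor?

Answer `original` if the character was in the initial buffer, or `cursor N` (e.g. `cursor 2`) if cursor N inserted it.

Answer: cursor 4

Derivation:
After op 1 (move_left): buffer="wfbey" (len 5), cursors c1@0 c2@2 c3@3, authorship .....
After op 2 (insert('t')): buffer="twftbtey" (len 8), cursors c1@1 c2@4 c3@6, authorship 1..2.3..
After op 3 (move_right): buffer="twftbtey" (len 8), cursors c1@2 c2@5 c3@7, authorship 1..2.3..
After op 4 (delete): buffer="tftty" (len 5), cursors c1@1 c2@3 c3@4, authorship 1.23.
After op 5 (delete): buffer="fy" (len 2), cursors c1@0 c2@1 c3@1, authorship ..
After op 6 (add_cursor(2)): buffer="fy" (len 2), cursors c1@0 c2@1 c3@1 c4@2, authorship ..
After op 7 (insert('y')): buffer="yfyyyy" (len 6), cursors c1@1 c2@4 c3@4 c4@6, authorship 1.23.4
Authorship (.=original, N=cursor N): 1 . 2 3 . 4
Index 5: author = 4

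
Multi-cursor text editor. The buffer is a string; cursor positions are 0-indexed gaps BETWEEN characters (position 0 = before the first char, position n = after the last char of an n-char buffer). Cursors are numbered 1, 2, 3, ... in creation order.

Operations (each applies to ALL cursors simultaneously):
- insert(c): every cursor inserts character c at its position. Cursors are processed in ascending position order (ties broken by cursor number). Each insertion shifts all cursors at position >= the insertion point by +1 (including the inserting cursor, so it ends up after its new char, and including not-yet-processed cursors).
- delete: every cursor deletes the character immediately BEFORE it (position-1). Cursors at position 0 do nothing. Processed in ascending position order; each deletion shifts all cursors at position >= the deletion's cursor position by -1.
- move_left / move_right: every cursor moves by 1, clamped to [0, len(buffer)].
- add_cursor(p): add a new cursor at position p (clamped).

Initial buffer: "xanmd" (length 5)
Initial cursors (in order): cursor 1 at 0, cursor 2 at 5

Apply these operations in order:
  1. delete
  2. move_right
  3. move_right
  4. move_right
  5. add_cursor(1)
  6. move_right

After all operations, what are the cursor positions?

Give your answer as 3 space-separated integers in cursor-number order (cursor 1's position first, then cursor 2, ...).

After op 1 (delete): buffer="xanm" (len 4), cursors c1@0 c2@4, authorship ....
After op 2 (move_right): buffer="xanm" (len 4), cursors c1@1 c2@4, authorship ....
After op 3 (move_right): buffer="xanm" (len 4), cursors c1@2 c2@4, authorship ....
After op 4 (move_right): buffer="xanm" (len 4), cursors c1@3 c2@4, authorship ....
After op 5 (add_cursor(1)): buffer="xanm" (len 4), cursors c3@1 c1@3 c2@4, authorship ....
After op 6 (move_right): buffer="xanm" (len 4), cursors c3@2 c1@4 c2@4, authorship ....

Answer: 4 4 2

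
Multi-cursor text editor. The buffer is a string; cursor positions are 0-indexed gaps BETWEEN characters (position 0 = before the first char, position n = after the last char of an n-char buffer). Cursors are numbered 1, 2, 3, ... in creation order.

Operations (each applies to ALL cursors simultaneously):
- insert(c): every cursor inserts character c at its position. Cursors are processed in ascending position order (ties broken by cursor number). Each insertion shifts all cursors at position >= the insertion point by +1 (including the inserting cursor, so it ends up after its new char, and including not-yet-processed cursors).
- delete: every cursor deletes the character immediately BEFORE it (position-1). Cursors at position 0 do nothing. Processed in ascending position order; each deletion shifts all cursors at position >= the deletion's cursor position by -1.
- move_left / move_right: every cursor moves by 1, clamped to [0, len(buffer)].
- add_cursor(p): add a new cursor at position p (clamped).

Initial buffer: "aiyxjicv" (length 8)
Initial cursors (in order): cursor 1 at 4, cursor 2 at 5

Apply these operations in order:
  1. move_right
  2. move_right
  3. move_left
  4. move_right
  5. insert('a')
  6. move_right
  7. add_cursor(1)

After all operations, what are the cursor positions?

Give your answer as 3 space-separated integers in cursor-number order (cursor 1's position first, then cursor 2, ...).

After op 1 (move_right): buffer="aiyxjicv" (len 8), cursors c1@5 c2@6, authorship ........
After op 2 (move_right): buffer="aiyxjicv" (len 8), cursors c1@6 c2@7, authorship ........
After op 3 (move_left): buffer="aiyxjicv" (len 8), cursors c1@5 c2@6, authorship ........
After op 4 (move_right): buffer="aiyxjicv" (len 8), cursors c1@6 c2@7, authorship ........
After op 5 (insert('a')): buffer="aiyxjiacav" (len 10), cursors c1@7 c2@9, authorship ......1.2.
After op 6 (move_right): buffer="aiyxjiacav" (len 10), cursors c1@8 c2@10, authorship ......1.2.
After op 7 (add_cursor(1)): buffer="aiyxjiacav" (len 10), cursors c3@1 c1@8 c2@10, authorship ......1.2.

Answer: 8 10 1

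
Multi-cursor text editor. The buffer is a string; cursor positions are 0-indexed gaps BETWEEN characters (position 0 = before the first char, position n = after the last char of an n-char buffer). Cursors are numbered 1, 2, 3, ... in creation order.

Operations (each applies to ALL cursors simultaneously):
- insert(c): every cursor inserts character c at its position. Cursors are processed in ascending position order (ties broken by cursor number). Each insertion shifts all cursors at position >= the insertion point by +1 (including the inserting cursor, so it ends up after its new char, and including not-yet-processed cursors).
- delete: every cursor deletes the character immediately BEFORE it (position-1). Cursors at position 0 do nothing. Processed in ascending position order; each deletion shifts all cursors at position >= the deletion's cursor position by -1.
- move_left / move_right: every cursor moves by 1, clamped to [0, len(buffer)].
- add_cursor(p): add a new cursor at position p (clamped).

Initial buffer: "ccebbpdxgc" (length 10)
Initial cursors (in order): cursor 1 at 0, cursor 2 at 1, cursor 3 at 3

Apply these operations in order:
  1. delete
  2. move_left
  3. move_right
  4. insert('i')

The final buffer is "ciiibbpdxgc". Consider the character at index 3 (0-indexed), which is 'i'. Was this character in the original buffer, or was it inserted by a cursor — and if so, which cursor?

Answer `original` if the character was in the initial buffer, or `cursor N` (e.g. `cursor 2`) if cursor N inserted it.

After op 1 (delete): buffer="cbbpdxgc" (len 8), cursors c1@0 c2@0 c3@1, authorship ........
After op 2 (move_left): buffer="cbbpdxgc" (len 8), cursors c1@0 c2@0 c3@0, authorship ........
After op 3 (move_right): buffer="cbbpdxgc" (len 8), cursors c1@1 c2@1 c3@1, authorship ........
After op 4 (insert('i')): buffer="ciiibbpdxgc" (len 11), cursors c1@4 c2@4 c3@4, authorship .123.......
Authorship (.=original, N=cursor N): . 1 2 3 . . . . . . .
Index 3: author = 3

Answer: cursor 3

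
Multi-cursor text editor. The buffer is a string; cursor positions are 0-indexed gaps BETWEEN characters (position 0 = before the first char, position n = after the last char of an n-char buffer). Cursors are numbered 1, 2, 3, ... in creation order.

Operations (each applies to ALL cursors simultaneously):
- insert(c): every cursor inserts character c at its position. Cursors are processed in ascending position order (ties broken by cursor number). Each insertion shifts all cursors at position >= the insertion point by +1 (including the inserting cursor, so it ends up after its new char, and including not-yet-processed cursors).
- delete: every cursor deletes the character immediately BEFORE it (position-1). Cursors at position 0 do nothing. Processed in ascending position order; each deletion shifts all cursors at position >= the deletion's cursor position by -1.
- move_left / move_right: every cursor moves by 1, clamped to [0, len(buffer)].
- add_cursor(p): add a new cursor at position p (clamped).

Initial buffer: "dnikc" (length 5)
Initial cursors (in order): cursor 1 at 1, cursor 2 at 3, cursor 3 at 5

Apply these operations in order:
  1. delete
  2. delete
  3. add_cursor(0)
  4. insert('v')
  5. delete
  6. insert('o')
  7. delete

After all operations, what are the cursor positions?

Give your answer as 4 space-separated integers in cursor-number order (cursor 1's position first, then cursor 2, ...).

After op 1 (delete): buffer="nk" (len 2), cursors c1@0 c2@1 c3@2, authorship ..
After op 2 (delete): buffer="" (len 0), cursors c1@0 c2@0 c3@0, authorship 
After op 3 (add_cursor(0)): buffer="" (len 0), cursors c1@0 c2@0 c3@0 c4@0, authorship 
After op 4 (insert('v')): buffer="vvvv" (len 4), cursors c1@4 c2@4 c3@4 c4@4, authorship 1234
After op 5 (delete): buffer="" (len 0), cursors c1@0 c2@0 c3@0 c4@0, authorship 
After op 6 (insert('o')): buffer="oooo" (len 4), cursors c1@4 c2@4 c3@4 c4@4, authorship 1234
After op 7 (delete): buffer="" (len 0), cursors c1@0 c2@0 c3@0 c4@0, authorship 

Answer: 0 0 0 0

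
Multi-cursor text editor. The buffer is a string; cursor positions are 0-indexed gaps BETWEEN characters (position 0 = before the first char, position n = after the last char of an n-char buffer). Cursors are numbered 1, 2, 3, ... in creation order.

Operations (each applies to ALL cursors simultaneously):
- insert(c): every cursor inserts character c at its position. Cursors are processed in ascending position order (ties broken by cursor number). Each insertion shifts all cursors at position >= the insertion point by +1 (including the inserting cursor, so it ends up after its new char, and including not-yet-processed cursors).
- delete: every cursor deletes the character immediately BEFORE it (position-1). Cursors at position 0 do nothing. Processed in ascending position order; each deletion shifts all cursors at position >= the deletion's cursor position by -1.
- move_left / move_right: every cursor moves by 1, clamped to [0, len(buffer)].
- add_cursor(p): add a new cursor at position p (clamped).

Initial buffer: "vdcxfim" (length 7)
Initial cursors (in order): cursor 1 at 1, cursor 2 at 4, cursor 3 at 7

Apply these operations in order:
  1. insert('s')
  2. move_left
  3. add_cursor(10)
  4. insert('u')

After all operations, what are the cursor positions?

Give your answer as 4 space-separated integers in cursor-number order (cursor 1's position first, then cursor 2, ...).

After op 1 (insert('s')): buffer="vsdcxsfims" (len 10), cursors c1@2 c2@6 c3@10, authorship .1...2...3
After op 2 (move_left): buffer="vsdcxsfims" (len 10), cursors c1@1 c2@5 c3@9, authorship .1...2...3
After op 3 (add_cursor(10)): buffer="vsdcxsfims" (len 10), cursors c1@1 c2@5 c3@9 c4@10, authorship .1...2...3
After op 4 (insert('u')): buffer="vusdcxusfimusu" (len 14), cursors c1@2 c2@7 c3@12 c4@14, authorship .11...22...334

Answer: 2 7 12 14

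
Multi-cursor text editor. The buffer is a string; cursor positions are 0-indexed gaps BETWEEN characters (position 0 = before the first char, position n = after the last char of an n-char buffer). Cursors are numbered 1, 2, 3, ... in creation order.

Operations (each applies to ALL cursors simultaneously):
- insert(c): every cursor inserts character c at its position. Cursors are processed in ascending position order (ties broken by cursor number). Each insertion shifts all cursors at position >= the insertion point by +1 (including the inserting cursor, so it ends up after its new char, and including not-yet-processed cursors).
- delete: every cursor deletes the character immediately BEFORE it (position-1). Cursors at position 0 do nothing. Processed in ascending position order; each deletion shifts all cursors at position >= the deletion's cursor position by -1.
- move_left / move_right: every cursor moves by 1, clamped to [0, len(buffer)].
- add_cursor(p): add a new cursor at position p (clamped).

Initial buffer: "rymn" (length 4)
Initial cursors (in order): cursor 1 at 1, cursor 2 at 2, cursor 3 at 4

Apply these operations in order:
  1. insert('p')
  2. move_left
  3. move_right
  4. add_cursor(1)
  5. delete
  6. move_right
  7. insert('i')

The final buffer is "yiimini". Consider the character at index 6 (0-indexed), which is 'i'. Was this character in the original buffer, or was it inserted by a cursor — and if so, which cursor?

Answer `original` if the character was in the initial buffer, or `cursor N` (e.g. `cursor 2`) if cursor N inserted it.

Answer: cursor 3

Derivation:
After op 1 (insert('p')): buffer="rpypmnp" (len 7), cursors c1@2 c2@4 c3@7, authorship .1.2..3
After op 2 (move_left): buffer="rpypmnp" (len 7), cursors c1@1 c2@3 c3@6, authorship .1.2..3
After op 3 (move_right): buffer="rpypmnp" (len 7), cursors c1@2 c2@4 c3@7, authorship .1.2..3
After op 4 (add_cursor(1)): buffer="rpypmnp" (len 7), cursors c4@1 c1@2 c2@4 c3@7, authorship .1.2..3
After op 5 (delete): buffer="ymn" (len 3), cursors c1@0 c4@0 c2@1 c3@3, authorship ...
After op 6 (move_right): buffer="ymn" (len 3), cursors c1@1 c4@1 c2@2 c3@3, authorship ...
After op 7 (insert('i')): buffer="yiimini" (len 7), cursors c1@3 c4@3 c2@5 c3@7, authorship .14.2.3
Authorship (.=original, N=cursor N): . 1 4 . 2 . 3
Index 6: author = 3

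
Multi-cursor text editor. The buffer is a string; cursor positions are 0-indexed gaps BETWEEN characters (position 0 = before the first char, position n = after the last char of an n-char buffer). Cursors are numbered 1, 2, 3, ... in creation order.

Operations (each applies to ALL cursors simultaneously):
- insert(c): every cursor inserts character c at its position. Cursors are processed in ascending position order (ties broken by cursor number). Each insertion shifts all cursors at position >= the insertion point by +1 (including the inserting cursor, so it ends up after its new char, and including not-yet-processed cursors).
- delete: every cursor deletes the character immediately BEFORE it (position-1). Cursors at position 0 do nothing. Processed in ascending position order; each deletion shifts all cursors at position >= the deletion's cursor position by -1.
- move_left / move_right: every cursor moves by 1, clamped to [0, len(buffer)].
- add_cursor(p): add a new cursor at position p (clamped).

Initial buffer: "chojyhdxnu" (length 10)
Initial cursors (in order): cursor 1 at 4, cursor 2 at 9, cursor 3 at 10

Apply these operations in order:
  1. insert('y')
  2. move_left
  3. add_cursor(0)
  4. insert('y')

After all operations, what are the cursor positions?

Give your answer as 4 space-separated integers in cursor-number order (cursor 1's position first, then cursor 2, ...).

Answer: 6 13 16 1

Derivation:
After op 1 (insert('y')): buffer="chojyyhdxnyuy" (len 13), cursors c1@5 c2@11 c3@13, authorship ....1.....2.3
After op 2 (move_left): buffer="chojyyhdxnyuy" (len 13), cursors c1@4 c2@10 c3@12, authorship ....1.....2.3
After op 3 (add_cursor(0)): buffer="chojyyhdxnyuy" (len 13), cursors c4@0 c1@4 c2@10 c3@12, authorship ....1.....2.3
After op 4 (insert('y')): buffer="ychojyyyhdxnyyuyy" (len 17), cursors c4@1 c1@6 c2@13 c3@16, authorship 4....11.....22.33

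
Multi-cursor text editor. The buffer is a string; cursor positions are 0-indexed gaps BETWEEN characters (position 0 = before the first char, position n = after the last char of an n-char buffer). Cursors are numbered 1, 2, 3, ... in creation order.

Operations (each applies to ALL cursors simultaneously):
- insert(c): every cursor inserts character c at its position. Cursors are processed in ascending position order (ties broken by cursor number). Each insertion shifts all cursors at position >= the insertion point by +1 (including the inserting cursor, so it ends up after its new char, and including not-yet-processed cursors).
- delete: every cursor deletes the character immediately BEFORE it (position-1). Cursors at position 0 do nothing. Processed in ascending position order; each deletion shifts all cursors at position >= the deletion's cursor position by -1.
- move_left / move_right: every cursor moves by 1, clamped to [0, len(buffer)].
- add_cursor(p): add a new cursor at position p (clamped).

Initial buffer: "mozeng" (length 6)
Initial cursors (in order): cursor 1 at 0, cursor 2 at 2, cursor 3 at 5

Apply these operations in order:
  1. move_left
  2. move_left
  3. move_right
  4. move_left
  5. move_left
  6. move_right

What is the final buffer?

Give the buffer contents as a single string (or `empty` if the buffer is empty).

Answer: mozeng

Derivation:
After op 1 (move_left): buffer="mozeng" (len 6), cursors c1@0 c2@1 c3@4, authorship ......
After op 2 (move_left): buffer="mozeng" (len 6), cursors c1@0 c2@0 c3@3, authorship ......
After op 3 (move_right): buffer="mozeng" (len 6), cursors c1@1 c2@1 c3@4, authorship ......
After op 4 (move_left): buffer="mozeng" (len 6), cursors c1@0 c2@0 c3@3, authorship ......
After op 5 (move_left): buffer="mozeng" (len 6), cursors c1@0 c2@0 c3@2, authorship ......
After op 6 (move_right): buffer="mozeng" (len 6), cursors c1@1 c2@1 c3@3, authorship ......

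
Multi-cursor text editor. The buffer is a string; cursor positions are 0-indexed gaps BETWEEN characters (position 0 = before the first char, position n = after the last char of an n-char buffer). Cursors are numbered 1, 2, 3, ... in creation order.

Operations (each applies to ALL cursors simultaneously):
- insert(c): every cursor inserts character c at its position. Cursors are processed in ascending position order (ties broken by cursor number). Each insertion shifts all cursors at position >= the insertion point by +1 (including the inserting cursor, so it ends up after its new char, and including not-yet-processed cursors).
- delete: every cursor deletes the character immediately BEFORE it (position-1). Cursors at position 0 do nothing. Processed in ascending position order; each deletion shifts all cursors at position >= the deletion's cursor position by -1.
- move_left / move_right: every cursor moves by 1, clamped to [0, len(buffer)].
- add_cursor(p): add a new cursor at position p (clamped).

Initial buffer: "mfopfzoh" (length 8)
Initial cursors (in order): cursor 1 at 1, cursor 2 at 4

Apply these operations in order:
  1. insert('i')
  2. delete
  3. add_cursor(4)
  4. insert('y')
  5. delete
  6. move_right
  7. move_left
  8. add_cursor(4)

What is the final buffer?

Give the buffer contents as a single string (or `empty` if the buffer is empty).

Answer: mfopfzoh

Derivation:
After op 1 (insert('i')): buffer="mifopifzoh" (len 10), cursors c1@2 c2@6, authorship .1...2....
After op 2 (delete): buffer="mfopfzoh" (len 8), cursors c1@1 c2@4, authorship ........
After op 3 (add_cursor(4)): buffer="mfopfzoh" (len 8), cursors c1@1 c2@4 c3@4, authorship ........
After op 4 (insert('y')): buffer="myfopyyfzoh" (len 11), cursors c1@2 c2@7 c3@7, authorship .1...23....
After op 5 (delete): buffer="mfopfzoh" (len 8), cursors c1@1 c2@4 c3@4, authorship ........
After op 6 (move_right): buffer="mfopfzoh" (len 8), cursors c1@2 c2@5 c3@5, authorship ........
After op 7 (move_left): buffer="mfopfzoh" (len 8), cursors c1@1 c2@4 c3@4, authorship ........
After op 8 (add_cursor(4)): buffer="mfopfzoh" (len 8), cursors c1@1 c2@4 c3@4 c4@4, authorship ........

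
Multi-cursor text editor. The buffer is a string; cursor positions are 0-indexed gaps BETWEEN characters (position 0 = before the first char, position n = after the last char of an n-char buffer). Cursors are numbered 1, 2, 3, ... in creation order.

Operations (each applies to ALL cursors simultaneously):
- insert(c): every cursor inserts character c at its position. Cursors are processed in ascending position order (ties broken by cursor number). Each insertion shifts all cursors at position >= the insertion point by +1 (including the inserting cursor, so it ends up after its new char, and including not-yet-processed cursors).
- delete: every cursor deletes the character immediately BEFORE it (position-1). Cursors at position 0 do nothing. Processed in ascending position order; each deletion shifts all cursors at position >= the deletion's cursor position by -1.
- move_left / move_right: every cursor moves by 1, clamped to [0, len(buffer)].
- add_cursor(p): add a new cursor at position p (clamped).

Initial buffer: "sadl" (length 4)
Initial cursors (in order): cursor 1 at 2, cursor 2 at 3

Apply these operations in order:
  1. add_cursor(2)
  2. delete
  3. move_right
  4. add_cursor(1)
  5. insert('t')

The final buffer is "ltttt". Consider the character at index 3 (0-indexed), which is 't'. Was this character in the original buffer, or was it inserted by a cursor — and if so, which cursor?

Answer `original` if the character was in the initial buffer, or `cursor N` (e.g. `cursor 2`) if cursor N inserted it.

Answer: cursor 3

Derivation:
After op 1 (add_cursor(2)): buffer="sadl" (len 4), cursors c1@2 c3@2 c2@3, authorship ....
After op 2 (delete): buffer="l" (len 1), cursors c1@0 c2@0 c3@0, authorship .
After op 3 (move_right): buffer="l" (len 1), cursors c1@1 c2@1 c3@1, authorship .
After op 4 (add_cursor(1)): buffer="l" (len 1), cursors c1@1 c2@1 c3@1 c4@1, authorship .
After op 5 (insert('t')): buffer="ltttt" (len 5), cursors c1@5 c2@5 c3@5 c4@5, authorship .1234
Authorship (.=original, N=cursor N): . 1 2 3 4
Index 3: author = 3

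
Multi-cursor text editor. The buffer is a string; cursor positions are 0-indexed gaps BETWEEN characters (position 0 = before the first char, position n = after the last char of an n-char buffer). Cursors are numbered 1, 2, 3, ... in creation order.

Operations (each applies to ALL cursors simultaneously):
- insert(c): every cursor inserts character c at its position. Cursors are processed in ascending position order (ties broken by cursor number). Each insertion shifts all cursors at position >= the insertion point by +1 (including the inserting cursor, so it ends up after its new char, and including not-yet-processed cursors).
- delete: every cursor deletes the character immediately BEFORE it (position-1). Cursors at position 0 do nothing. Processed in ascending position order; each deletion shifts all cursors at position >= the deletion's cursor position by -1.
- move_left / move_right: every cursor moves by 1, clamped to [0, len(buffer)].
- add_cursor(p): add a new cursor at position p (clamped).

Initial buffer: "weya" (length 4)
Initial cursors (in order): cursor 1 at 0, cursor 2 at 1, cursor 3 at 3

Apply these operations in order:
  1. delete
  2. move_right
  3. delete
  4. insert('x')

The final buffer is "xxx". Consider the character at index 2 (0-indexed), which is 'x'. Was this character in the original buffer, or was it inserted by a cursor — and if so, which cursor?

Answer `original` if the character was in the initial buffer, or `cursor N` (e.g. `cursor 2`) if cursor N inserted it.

Answer: cursor 3

Derivation:
After op 1 (delete): buffer="ea" (len 2), cursors c1@0 c2@0 c3@1, authorship ..
After op 2 (move_right): buffer="ea" (len 2), cursors c1@1 c2@1 c3@2, authorship ..
After op 3 (delete): buffer="" (len 0), cursors c1@0 c2@0 c3@0, authorship 
After op 4 (insert('x')): buffer="xxx" (len 3), cursors c1@3 c2@3 c3@3, authorship 123
Authorship (.=original, N=cursor N): 1 2 3
Index 2: author = 3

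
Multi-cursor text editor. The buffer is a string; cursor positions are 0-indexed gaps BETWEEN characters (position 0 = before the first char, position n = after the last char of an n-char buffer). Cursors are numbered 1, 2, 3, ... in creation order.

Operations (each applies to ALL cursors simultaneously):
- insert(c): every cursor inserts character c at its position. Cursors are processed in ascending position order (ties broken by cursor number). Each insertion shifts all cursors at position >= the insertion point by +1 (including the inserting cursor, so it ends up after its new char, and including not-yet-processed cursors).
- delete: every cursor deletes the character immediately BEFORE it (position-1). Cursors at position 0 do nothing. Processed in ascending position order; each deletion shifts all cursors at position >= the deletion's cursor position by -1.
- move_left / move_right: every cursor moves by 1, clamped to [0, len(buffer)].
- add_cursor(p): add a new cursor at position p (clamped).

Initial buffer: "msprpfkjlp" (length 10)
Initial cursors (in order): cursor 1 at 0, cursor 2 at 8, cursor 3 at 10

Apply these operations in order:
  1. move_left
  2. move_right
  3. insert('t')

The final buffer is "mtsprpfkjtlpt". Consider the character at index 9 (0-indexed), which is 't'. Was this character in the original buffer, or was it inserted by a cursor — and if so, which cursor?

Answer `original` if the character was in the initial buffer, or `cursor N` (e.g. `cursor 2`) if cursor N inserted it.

After op 1 (move_left): buffer="msprpfkjlp" (len 10), cursors c1@0 c2@7 c3@9, authorship ..........
After op 2 (move_right): buffer="msprpfkjlp" (len 10), cursors c1@1 c2@8 c3@10, authorship ..........
After op 3 (insert('t')): buffer="mtsprpfkjtlpt" (len 13), cursors c1@2 c2@10 c3@13, authorship .1.......2..3
Authorship (.=original, N=cursor N): . 1 . . . . . . . 2 . . 3
Index 9: author = 2

Answer: cursor 2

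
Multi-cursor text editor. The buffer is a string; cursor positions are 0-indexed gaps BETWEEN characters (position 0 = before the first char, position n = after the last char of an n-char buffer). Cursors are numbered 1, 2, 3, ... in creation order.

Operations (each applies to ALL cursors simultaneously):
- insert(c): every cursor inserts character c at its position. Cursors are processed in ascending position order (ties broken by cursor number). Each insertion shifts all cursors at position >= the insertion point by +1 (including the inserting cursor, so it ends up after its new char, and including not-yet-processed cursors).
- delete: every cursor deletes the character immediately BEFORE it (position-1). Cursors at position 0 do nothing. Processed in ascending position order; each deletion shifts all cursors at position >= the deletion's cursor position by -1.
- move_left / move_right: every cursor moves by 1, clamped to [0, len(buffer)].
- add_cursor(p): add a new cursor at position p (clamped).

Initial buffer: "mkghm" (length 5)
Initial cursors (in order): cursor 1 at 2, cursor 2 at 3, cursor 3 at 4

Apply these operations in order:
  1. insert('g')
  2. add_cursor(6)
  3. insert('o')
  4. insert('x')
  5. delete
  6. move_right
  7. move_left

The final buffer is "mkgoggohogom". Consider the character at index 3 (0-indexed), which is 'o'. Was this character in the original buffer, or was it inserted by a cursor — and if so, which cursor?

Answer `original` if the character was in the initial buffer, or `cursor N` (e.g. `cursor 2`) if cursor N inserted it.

After op 1 (insert('g')): buffer="mkggghgm" (len 8), cursors c1@3 c2@5 c3@7, authorship ..1.2.3.
After op 2 (add_cursor(6)): buffer="mkggghgm" (len 8), cursors c1@3 c2@5 c4@6 c3@7, authorship ..1.2.3.
After op 3 (insert('o')): buffer="mkgoggohogom" (len 12), cursors c1@4 c2@7 c4@9 c3@11, authorship ..11.22.433.
After op 4 (insert('x')): buffer="mkgoxggoxhoxgoxm" (len 16), cursors c1@5 c2@9 c4@12 c3@15, authorship ..111.222.44333.
After op 5 (delete): buffer="mkgoggohogom" (len 12), cursors c1@4 c2@7 c4@9 c3@11, authorship ..11.22.433.
After op 6 (move_right): buffer="mkgoggohogom" (len 12), cursors c1@5 c2@8 c4@10 c3@12, authorship ..11.22.433.
After op 7 (move_left): buffer="mkgoggohogom" (len 12), cursors c1@4 c2@7 c4@9 c3@11, authorship ..11.22.433.
Authorship (.=original, N=cursor N): . . 1 1 . 2 2 . 4 3 3 .
Index 3: author = 1

Answer: cursor 1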